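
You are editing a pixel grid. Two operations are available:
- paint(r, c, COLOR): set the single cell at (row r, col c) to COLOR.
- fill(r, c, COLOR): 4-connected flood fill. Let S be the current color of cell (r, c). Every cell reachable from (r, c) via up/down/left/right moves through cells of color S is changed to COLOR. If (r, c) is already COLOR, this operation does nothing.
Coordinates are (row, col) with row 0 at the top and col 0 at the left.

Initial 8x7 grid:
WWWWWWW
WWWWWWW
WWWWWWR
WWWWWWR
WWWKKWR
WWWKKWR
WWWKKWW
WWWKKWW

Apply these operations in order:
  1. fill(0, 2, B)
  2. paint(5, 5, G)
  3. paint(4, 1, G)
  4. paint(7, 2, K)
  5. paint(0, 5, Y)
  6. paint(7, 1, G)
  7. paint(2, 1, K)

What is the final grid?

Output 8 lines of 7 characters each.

Answer: BBBBBYB
BBBBBBB
BKBBBBR
BBBBBBR
BGBKKBR
BBBKKGR
BBBKKBB
BGKKKBB

Derivation:
After op 1 fill(0,2,B) [44 cells changed]:
BBBBBBB
BBBBBBB
BBBBBBR
BBBBBBR
BBBKKBR
BBBKKBR
BBBKKBB
BBBKKBB
After op 2 paint(5,5,G):
BBBBBBB
BBBBBBB
BBBBBBR
BBBBBBR
BBBKKBR
BBBKKGR
BBBKKBB
BBBKKBB
After op 3 paint(4,1,G):
BBBBBBB
BBBBBBB
BBBBBBR
BBBBBBR
BGBKKBR
BBBKKGR
BBBKKBB
BBBKKBB
After op 4 paint(7,2,K):
BBBBBBB
BBBBBBB
BBBBBBR
BBBBBBR
BGBKKBR
BBBKKGR
BBBKKBB
BBKKKBB
After op 5 paint(0,5,Y):
BBBBBYB
BBBBBBB
BBBBBBR
BBBBBBR
BGBKKBR
BBBKKGR
BBBKKBB
BBKKKBB
After op 6 paint(7,1,G):
BBBBBYB
BBBBBBB
BBBBBBR
BBBBBBR
BGBKKBR
BBBKKGR
BBBKKBB
BGKKKBB
After op 7 paint(2,1,K):
BBBBBYB
BBBBBBB
BKBBBBR
BBBBBBR
BGBKKBR
BBBKKGR
BBBKKBB
BGKKKBB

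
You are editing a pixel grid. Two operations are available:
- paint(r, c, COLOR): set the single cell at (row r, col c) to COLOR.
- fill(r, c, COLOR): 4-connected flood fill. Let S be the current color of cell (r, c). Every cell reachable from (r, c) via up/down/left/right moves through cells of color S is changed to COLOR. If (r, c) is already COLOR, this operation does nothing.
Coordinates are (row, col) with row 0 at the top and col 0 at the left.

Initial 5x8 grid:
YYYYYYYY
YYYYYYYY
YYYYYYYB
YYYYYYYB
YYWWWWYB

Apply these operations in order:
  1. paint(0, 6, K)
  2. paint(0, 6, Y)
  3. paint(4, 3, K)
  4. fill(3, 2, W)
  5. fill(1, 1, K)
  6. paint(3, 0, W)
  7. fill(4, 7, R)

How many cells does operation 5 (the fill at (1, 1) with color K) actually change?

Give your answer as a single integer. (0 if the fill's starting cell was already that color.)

After op 1 paint(0,6,K):
YYYYYYKY
YYYYYYYY
YYYYYYYB
YYYYYYYB
YYWWWWYB
After op 2 paint(0,6,Y):
YYYYYYYY
YYYYYYYY
YYYYYYYB
YYYYYYYB
YYWWWWYB
After op 3 paint(4,3,K):
YYYYYYYY
YYYYYYYY
YYYYYYYB
YYYYYYYB
YYWKWWYB
After op 4 fill(3,2,W) [33 cells changed]:
WWWWWWWW
WWWWWWWW
WWWWWWWB
WWWWWWWB
WWWKWWWB
After op 5 fill(1,1,K) [36 cells changed]:
KKKKKKKK
KKKKKKKK
KKKKKKKB
KKKKKKKB
KKKKKKKB

Answer: 36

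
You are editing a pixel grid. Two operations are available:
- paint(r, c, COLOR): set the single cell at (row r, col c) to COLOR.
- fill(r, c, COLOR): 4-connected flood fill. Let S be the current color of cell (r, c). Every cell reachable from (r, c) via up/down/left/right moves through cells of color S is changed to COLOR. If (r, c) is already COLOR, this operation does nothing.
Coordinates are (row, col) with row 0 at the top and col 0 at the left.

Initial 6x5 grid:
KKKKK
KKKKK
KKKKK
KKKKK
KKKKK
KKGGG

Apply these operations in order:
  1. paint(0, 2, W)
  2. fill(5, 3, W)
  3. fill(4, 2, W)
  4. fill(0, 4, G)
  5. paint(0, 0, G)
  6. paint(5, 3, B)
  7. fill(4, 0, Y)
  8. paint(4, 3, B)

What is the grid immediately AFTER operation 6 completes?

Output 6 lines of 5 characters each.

After op 1 paint(0,2,W):
KKWKK
KKKKK
KKKKK
KKKKK
KKKKK
KKGGG
After op 2 fill(5,3,W) [3 cells changed]:
KKWKK
KKKKK
KKKKK
KKKKK
KKKKK
KKWWW
After op 3 fill(4,2,W) [26 cells changed]:
WWWWW
WWWWW
WWWWW
WWWWW
WWWWW
WWWWW
After op 4 fill(0,4,G) [30 cells changed]:
GGGGG
GGGGG
GGGGG
GGGGG
GGGGG
GGGGG
After op 5 paint(0,0,G):
GGGGG
GGGGG
GGGGG
GGGGG
GGGGG
GGGGG
After op 6 paint(5,3,B):
GGGGG
GGGGG
GGGGG
GGGGG
GGGGG
GGGBG

Answer: GGGGG
GGGGG
GGGGG
GGGGG
GGGGG
GGGBG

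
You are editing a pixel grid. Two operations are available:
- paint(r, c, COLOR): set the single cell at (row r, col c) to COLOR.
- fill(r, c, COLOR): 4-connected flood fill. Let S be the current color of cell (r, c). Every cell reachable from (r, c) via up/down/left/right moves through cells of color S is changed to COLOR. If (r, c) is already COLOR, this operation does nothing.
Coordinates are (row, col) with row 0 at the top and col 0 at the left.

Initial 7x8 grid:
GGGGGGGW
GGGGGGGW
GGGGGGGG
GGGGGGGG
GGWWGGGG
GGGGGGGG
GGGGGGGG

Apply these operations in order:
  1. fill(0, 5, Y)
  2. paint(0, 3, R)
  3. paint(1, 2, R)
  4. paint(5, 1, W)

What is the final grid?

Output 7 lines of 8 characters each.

After op 1 fill(0,5,Y) [52 cells changed]:
YYYYYYYW
YYYYYYYW
YYYYYYYY
YYYYYYYY
YYWWYYYY
YYYYYYYY
YYYYYYYY
After op 2 paint(0,3,R):
YYYRYYYW
YYYYYYYW
YYYYYYYY
YYYYYYYY
YYWWYYYY
YYYYYYYY
YYYYYYYY
After op 3 paint(1,2,R):
YYYRYYYW
YYRYYYYW
YYYYYYYY
YYYYYYYY
YYWWYYYY
YYYYYYYY
YYYYYYYY
After op 4 paint(5,1,W):
YYYRYYYW
YYRYYYYW
YYYYYYYY
YYYYYYYY
YYWWYYYY
YWYYYYYY
YYYYYYYY

Answer: YYYRYYYW
YYRYYYYW
YYYYYYYY
YYYYYYYY
YYWWYYYY
YWYYYYYY
YYYYYYYY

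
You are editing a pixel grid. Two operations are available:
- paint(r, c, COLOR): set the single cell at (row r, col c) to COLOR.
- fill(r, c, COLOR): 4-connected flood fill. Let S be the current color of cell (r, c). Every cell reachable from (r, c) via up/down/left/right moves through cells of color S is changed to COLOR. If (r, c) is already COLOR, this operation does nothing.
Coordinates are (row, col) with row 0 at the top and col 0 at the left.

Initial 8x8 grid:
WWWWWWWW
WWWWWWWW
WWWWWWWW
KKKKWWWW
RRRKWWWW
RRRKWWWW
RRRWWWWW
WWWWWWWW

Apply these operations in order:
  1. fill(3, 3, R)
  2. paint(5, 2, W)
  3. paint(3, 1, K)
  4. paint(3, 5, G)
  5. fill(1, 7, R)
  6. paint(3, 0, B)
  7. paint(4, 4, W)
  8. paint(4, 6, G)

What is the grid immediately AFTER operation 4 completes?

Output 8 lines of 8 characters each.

After op 1 fill(3,3,R) [6 cells changed]:
WWWWWWWW
WWWWWWWW
WWWWWWWW
RRRRWWWW
RRRRWWWW
RRRRWWWW
RRRWWWWW
WWWWWWWW
After op 2 paint(5,2,W):
WWWWWWWW
WWWWWWWW
WWWWWWWW
RRRRWWWW
RRRRWWWW
RRWRWWWW
RRRWWWWW
WWWWWWWW
After op 3 paint(3,1,K):
WWWWWWWW
WWWWWWWW
WWWWWWWW
RKRRWWWW
RRRRWWWW
RRWRWWWW
RRRWWWWW
WWWWWWWW
After op 4 paint(3,5,G):
WWWWWWWW
WWWWWWWW
WWWWWWWW
RKRRWGWW
RRRRWWWW
RRWRWWWW
RRRWWWWW
WWWWWWWW

Answer: WWWWWWWW
WWWWWWWW
WWWWWWWW
RKRRWGWW
RRRRWWWW
RRWRWWWW
RRRWWWWW
WWWWWWWW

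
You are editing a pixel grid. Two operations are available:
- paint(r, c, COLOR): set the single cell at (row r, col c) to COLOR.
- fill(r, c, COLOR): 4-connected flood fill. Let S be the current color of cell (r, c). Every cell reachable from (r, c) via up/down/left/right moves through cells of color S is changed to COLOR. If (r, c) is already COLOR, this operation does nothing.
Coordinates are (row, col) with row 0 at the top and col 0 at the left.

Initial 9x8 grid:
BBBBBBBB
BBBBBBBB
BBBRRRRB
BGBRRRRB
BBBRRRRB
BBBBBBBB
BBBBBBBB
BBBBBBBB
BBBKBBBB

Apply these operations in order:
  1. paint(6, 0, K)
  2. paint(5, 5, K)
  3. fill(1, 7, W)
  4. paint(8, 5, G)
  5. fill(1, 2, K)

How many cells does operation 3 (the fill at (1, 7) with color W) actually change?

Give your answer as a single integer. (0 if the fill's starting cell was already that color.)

After op 1 paint(6,0,K):
BBBBBBBB
BBBBBBBB
BBBRRRRB
BGBRRRRB
BBBRRRRB
BBBBBBBB
KBBBBBBB
BBBBBBBB
BBBKBBBB
After op 2 paint(5,5,K):
BBBBBBBB
BBBBBBBB
BBBRRRRB
BGBRRRRB
BBBRRRRB
BBBBBKBB
KBBBBBBB
BBBBBBBB
BBBKBBBB
After op 3 fill(1,7,W) [56 cells changed]:
WWWWWWWW
WWWWWWWW
WWWRRRRW
WGWRRRRW
WWWRRRRW
WWWWWKWW
KWWWWWWW
WWWWWWWW
WWWKWWWW

Answer: 56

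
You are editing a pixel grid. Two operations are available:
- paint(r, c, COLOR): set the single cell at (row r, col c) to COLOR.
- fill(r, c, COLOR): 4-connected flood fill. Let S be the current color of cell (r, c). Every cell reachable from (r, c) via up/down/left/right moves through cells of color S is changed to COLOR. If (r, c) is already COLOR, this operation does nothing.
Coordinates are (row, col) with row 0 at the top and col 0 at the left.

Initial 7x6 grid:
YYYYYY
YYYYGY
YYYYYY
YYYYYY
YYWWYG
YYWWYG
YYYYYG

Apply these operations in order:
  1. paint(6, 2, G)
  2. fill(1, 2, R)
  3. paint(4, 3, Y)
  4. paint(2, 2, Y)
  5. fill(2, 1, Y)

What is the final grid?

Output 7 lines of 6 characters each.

After op 1 paint(6,2,G):
YYYYYY
YYYYGY
YYYYYY
YYYYYY
YYWWYG
YYWWYG
YYGYYG
After op 2 fill(1,2,R) [33 cells changed]:
RRRRRR
RRRRGR
RRRRRR
RRRRRR
RRWWRG
RRWWRG
RRGRRG
After op 3 paint(4,3,Y):
RRRRRR
RRRRGR
RRRRRR
RRRRRR
RRWYRG
RRWWRG
RRGRRG
After op 4 paint(2,2,Y):
RRRRRR
RRRRGR
RRYRRR
RRRRRR
RRWYRG
RRWWRG
RRGRRG
After op 5 fill(2,1,Y) [32 cells changed]:
YYYYYY
YYYYGY
YYYYYY
YYYYYY
YYWYYG
YYWWYG
YYGYYG

Answer: YYYYYY
YYYYGY
YYYYYY
YYYYYY
YYWYYG
YYWWYG
YYGYYG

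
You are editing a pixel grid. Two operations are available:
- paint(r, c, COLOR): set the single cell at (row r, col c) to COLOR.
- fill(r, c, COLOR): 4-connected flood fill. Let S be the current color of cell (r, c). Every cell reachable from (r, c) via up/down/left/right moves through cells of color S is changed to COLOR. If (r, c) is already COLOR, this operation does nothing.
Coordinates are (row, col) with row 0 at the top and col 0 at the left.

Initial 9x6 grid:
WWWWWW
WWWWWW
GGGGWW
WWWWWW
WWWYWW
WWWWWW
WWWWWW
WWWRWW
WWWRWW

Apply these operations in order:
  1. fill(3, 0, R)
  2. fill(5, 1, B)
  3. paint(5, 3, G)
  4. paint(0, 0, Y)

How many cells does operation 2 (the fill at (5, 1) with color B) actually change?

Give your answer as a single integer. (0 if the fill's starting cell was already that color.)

After op 1 fill(3,0,R) [47 cells changed]:
RRRRRR
RRRRRR
GGGGRR
RRRRRR
RRRYRR
RRRRRR
RRRRRR
RRRRRR
RRRRRR
After op 2 fill(5,1,B) [49 cells changed]:
BBBBBB
BBBBBB
GGGGBB
BBBBBB
BBBYBB
BBBBBB
BBBBBB
BBBBBB
BBBBBB

Answer: 49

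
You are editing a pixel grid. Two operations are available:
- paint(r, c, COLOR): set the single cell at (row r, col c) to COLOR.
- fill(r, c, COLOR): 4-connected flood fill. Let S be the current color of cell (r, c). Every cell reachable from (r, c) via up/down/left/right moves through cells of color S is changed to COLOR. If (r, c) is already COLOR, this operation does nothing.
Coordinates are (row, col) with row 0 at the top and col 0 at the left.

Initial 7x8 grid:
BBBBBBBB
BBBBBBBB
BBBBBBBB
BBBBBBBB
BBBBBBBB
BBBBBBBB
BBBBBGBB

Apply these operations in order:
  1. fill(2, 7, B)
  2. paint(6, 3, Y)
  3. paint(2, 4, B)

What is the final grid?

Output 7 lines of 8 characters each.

After op 1 fill(2,7,B) [0 cells changed]:
BBBBBBBB
BBBBBBBB
BBBBBBBB
BBBBBBBB
BBBBBBBB
BBBBBBBB
BBBBBGBB
After op 2 paint(6,3,Y):
BBBBBBBB
BBBBBBBB
BBBBBBBB
BBBBBBBB
BBBBBBBB
BBBBBBBB
BBBYBGBB
After op 3 paint(2,4,B):
BBBBBBBB
BBBBBBBB
BBBBBBBB
BBBBBBBB
BBBBBBBB
BBBBBBBB
BBBYBGBB

Answer: BBBBBBBB
BBBBBBBB
BBBBBBBB
BBBBBBBB
BBBBBBBB
BBBBBBBB
BBBYBGBB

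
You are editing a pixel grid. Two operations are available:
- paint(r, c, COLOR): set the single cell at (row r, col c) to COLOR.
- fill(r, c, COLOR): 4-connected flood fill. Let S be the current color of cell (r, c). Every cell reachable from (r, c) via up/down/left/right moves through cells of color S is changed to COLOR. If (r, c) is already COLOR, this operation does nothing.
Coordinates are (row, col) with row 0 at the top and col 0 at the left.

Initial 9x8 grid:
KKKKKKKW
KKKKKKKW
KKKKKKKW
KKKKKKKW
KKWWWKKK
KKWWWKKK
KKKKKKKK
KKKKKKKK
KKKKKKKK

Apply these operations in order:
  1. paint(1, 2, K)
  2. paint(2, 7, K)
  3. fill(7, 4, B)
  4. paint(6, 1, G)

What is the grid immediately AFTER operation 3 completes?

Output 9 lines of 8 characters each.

After op 1 paint(1,2,K):
KKKKKKKW
KKKKKKKW
KKKKKKKW
KKKKKKKW
KKWWWKKK
KKWWWKKK
KKKKKKKK
KKKKKKKK
KKKKKKKK
After op 2 paint(2,7,K):
KKKKKKKW
KKKKKKKW
KKKKKKKK
KKKKKKKW
KKWWWKKK
KKWWWKKK
KKKKKKKK
KKKKKKKK
KKKKKKKK
After op 3 fill(7,4,B) [63 cells changed]:
BBBBBBBW
BBBBBBBW
BBBBBBBB
BBBBBBBW
BBWWWBBB
BBWWWBBB
BBBBBBBB
BBBBBBBB
BBBBBBBB

Answer: BBBBBBBW
BBBBBBBW
BBBBBBBB
BBBBBBBW
BBWWWBBB
BBWWWBBB
BBBBBBBB
BBBBBBBB
BBBBBBBB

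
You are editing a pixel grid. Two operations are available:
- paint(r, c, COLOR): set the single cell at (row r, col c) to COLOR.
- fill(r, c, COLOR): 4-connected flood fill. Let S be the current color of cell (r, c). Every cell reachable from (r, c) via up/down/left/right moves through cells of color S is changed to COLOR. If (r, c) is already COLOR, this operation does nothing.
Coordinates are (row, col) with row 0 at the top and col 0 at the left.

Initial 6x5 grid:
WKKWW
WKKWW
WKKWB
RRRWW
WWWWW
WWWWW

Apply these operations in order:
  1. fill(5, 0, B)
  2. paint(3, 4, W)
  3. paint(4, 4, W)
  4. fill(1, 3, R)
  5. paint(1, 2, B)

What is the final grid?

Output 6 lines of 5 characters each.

Answer: WKKRR
WKBRR
WKKRR
RRRRW
RRRRW
RRRRR

Derivation:
After op 1 fill(5,0,B) [17 cells changed]:
WKKBB
WKKBB
WKKBB
RRRBB
BBBBB
BBBBB
After op 2 paint(3,4,W):
WKKBB
WKKBB
WKKBB
RRRBW
BBBBB
BBBBB
After op 3 paint(4,4,W):
WKKBB
WKKBB
WKKBB
RRRBW
BBBBW
BBBBB
After op 4 fill(1,3,R) [16 cells changed]:
WKKRR
WKKRR
WKKRR
RRRRW
RRRRW
RRRRR
After op 5 paint(1,2,B):
WKKRR
WKBRR
WKKRR
RRRRW
RRRRW
RRRRR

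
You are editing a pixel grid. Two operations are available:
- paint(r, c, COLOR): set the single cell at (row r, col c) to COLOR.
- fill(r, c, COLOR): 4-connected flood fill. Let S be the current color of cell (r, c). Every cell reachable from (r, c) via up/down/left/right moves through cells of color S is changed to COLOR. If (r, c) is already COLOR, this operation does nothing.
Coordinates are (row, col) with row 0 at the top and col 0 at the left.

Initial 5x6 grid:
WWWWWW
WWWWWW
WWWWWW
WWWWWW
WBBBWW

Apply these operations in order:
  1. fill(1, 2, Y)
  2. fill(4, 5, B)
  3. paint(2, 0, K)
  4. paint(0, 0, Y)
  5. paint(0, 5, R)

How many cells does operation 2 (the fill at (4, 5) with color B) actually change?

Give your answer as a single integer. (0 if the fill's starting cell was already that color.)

After op 1 fill(1,2,Y) [27 cells changed]:
YYYYYY
YYYYYY
YYYYYY
YYYYYY
YBBBYY
After op 2 fill(4,5,B) [27 cells changed]:
BBBBBB
BBBBBB
BBBBBB
BBBBBB
BBBBBB

Answer: 27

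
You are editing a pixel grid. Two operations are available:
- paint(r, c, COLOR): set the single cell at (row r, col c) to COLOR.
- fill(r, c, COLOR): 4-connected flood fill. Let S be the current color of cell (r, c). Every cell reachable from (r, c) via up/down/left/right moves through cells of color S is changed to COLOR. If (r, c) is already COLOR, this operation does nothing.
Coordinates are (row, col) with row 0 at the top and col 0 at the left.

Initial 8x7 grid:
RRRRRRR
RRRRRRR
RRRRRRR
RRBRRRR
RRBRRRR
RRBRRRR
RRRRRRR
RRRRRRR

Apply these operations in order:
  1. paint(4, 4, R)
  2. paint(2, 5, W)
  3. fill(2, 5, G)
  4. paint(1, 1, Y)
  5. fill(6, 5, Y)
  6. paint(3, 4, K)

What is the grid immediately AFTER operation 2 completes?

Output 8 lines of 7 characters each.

Answer: RRRRRRR
RRRRRRR
RRRRRWR
RRBRRRR
RRBRRRR
RRBRRRR
RRRRRRR
RRRRRRR

Derivation:
After op 1 paint(4,4,R):
RRRRRRR
RRRRRRR
RRRRRRR
RRBRRRR
RRBRRRR
RRBRRRR
RRRRRRR
RRRRRRR
After op 2 paint(2,5,W):
RRRRRRR
RRRRRRR
RRRRRWR
RRBRRRR
RRBRRRR
RRBRRRR
RRRRRRR
RRRRRRR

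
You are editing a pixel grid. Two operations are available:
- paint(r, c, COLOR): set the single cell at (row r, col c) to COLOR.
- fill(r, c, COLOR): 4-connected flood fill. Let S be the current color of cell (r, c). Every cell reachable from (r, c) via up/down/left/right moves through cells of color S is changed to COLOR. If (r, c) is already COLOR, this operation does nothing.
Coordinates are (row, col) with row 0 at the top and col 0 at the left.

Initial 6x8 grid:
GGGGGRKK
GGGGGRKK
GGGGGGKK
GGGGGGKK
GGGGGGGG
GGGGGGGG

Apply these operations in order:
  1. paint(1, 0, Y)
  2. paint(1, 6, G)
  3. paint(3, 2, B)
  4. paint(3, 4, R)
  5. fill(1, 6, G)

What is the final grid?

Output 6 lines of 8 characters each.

After op 1 paint(1,0,Y):
GGGGGRKK
YGGGGRKK
GGGGGGKK
GGGGGGKK
GGGGGGGG
GGGGGGGG
After op 2 paint(1,6,G):
GGGGGRKK
YGGGGRGK
GGGGGGKK
GGGGGGKK
GGGGGGGG
GGGGGGGG
After op 3 paint(3,2,B):
GGGGGRKK
YGGGGRGK
GGGGGGKK
GGBGGGKK
GGGGGGGG
GGGGGGGG
After op 4 paint(3,4,R):
GGGGGRKK
YGGGGRGK
GGGGGGKK
GGBGRGKK
GGGGGGGG
GGGGGGGG
After op 5 fill(1,6,G) [0 cells changed]:
GGGGGRKK
YGGGGRGK
GGGGGGKK
GGBGRGKK
GGGGGGGG
GGGGGGGG

Answer: GGGGGRKK
YGGGGRGK
GGGGGGKK
GGBGRGKK
GGGGGGGG
GGGGGGGG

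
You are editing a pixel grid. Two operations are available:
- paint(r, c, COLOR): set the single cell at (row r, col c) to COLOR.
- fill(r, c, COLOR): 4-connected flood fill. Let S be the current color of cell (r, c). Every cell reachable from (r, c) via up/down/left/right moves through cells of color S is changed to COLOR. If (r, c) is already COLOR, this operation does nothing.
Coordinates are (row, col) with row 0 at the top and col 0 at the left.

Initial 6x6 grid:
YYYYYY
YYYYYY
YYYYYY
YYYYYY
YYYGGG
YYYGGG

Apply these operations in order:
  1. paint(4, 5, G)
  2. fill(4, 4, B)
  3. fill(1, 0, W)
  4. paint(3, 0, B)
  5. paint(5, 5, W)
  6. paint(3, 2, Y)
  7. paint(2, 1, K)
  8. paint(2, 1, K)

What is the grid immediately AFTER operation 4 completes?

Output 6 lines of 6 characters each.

After op 1 paint(4,5,G):
YYYYYY
YYYYYY
YYYYYY
YYYYYY
YYYGGG
YYYGGG
After op 2 fill(4,4,B) [6 cells changed]:
YYYYYY
YYYYYY
YYYYYY
YYYYYY
YYYBBB
YYYBBB
After op 3 fill(1,0,W) [30 cells changed]:
WWWWWW
WWWWWW
WWWWWW
WWWWWW
WWWBBB
WWWBBB
After op 4 paint(3,0,B):
WWWWWW
WWWWWW
WWWWWW
BWWWWW
WWWBBB
WWWBBB

Answer: WWWWWW
WWWWWW
WWWWWW
BWWWWW
WWWBBB
WWWBBB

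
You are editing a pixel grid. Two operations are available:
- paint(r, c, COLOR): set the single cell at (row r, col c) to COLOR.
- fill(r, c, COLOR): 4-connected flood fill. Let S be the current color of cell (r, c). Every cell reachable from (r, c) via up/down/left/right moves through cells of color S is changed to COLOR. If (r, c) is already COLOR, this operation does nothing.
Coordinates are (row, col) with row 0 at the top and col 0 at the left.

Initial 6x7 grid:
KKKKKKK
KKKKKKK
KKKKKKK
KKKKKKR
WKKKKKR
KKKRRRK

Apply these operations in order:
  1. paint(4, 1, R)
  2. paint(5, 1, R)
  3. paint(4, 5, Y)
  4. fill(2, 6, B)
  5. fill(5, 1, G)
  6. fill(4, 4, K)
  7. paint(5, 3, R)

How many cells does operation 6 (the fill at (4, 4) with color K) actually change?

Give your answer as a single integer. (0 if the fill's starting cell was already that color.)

After op 1 paint(4,1,R):
KKKKKKK
KKKKKKK
KKKKKKK
KKKKKKR
WRKKKKR
KKKRRRK
After op 2 paint(5,1,R):
KKKKKKK
KKKKKKK
KKKKKKK
KKKKKKR
WRKKKKR
KRKRRRK
After op 3 paint(4,5,Y):
KKKKKKK
KKKKKKK
KKKKKKK
KKKKKKR
WRKKKYR
KRKRRRK
After op 4 fill(2,6,B) [31 cells changed]:
BBBBBBB
BBBBBBB
BBBBBBB
BBBBBBR
WRBBBYR
KRBRRRK
After op 5 fill(5,1,G) [2 cells changed]:
BBBBBBB
BBBBBBB
BBBBBBB
BBBBBBR
WGBBBYR
KGBRRRK
After op 6 fill(4,4,K) [31 cells changed]:
KKKKKKK
KKKKKKK
KKKKKKK
KKKKKKR
WGKKKYR
KGKRRRK

Answer: 31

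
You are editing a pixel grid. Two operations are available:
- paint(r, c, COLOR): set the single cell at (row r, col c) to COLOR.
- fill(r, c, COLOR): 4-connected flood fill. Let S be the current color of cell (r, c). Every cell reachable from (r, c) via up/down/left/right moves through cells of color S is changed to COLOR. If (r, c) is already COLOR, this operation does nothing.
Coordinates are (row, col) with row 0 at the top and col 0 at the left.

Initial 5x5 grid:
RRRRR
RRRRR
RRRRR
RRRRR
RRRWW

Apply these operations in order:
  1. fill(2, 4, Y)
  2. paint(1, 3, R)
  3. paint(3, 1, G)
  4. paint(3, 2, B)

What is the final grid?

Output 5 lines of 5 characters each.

Answer: YYYYY
YYYRY
YYYYY
YGBYY
YYYWW

Derivation:
After op 1 fill(2,4,Y) [23 cells changed]:
YYYYY
YYYYY
YYYYY
YYYYY
YYYWW
After op 2 paint(1,3,R):
YYYYY
YYYRY
YYYYY
YYYYY
YYYWW
After op 3 paint(3,1,G):
YYYYY
YYYRY
YYYYY
YGYYY
YYYWW
After op 4 paint(3,2,B):
YYYYY
YYYRY
YYYYY
YGBYY
YYYWW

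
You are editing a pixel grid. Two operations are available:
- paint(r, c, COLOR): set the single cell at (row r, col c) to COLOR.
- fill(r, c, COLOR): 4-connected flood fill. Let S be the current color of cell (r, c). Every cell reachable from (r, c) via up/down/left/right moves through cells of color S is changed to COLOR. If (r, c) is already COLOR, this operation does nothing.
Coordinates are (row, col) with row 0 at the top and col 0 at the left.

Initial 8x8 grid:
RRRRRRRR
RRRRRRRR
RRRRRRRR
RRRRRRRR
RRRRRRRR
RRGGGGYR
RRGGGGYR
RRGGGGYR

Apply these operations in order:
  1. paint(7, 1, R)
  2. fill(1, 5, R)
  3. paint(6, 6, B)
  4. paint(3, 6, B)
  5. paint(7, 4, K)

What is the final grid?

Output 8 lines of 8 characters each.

Answer: RRRRRRRR
RRRRRRRR
RRRRRRRR
RRRRRRBR
RRRRRRRR
RRGGGGYR
RRGGGGBR
RRGGKGYR

Derivation:
After op 1 paint(7,1,R):
RRRRRRRR
RRRRRRRR
RRRRRRRR
RRRRRRRR
RRRRRRRR
RRGGGGYR
RRGGGGYR
RRGGGGYR
After op 2 fill(1,5,R) [0 cells changed]:
RRRRRRRR
RRRRRRRR
RRRRRRRR
RRRRRRRR
RRRRRRRR
RRGGGGYR
RRGGGGYR
RRGGGGYR
After op 3 paint(6,6,B):
RRRRRRRR
RRRRRRRR
RRRRRRRR
RRRRRRRR
RRRRRRRR
RRGGGGYR
RRGGGGBR
RRGGGGYR
After op 4 paint(3,6,B):
RRRRRRRR
RRRRRRRR
RRRRRRRR
RRRRRRBR
RRRRRRRR
RRGGGGYR
RRGGGGBR
RRGGGGYR
After op 5 paint(7,4,K):
RRRRRRRR
RRRRRRRR
RRRRRRRR
RRRRRRBR
RRRRRRRR
RRGGGGYR
RRGGGGBR
RRGGKGYR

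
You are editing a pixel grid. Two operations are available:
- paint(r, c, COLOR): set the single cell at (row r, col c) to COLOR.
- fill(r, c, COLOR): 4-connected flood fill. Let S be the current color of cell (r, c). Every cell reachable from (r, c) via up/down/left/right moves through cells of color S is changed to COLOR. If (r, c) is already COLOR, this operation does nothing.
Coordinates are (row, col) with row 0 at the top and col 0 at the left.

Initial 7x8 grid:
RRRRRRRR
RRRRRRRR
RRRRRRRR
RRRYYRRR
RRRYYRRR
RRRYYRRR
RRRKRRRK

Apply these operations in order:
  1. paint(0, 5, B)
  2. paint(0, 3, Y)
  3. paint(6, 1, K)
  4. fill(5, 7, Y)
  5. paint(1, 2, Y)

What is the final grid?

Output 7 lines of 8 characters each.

Answer: YYYYYBYY
YYYYYYYY
YYYYYYYY
YYYYYYYY
YYYYYYYY
YYYYYYYY
YKYKYYYK

Derivation:
After op 1 paint(0,5,B):
RRRRRBRR
RRRRRRRR
RRRRRRRR
RRRYYRRR
RRRYYRRR
RRRYYRRR
RRRKRRRK
After op 2 paint(0,3,Y):
RRRYRBRR
RRRRRRRR
RRRRRRRR
RRRYYRRR
RRRYYRRR
RRRYYRRR
RRRKRRRK
After op 3 paint(6,1,K):
RRRYRBRR
RRRRRRRR
RRRRRRRR
RRRYYRRR
RRRYYRRR
RRRYYRRR
RKRKRRRK
After op 4 fill(5,7,Y) [45 cells changed]:
YYYYYBYY
YYYYYYYY
YYYYYYYY
YYYYYYYY
YYYYYYYY
YYYYYYYY
YKYKYYYK
After op 5 paint(1,2,Y):
YYYYYBYY
YYYYYYYY
YYYYYYYY
YYYYYYYY
YYYYYYYY
YYYYYYYY
YKYKYYYK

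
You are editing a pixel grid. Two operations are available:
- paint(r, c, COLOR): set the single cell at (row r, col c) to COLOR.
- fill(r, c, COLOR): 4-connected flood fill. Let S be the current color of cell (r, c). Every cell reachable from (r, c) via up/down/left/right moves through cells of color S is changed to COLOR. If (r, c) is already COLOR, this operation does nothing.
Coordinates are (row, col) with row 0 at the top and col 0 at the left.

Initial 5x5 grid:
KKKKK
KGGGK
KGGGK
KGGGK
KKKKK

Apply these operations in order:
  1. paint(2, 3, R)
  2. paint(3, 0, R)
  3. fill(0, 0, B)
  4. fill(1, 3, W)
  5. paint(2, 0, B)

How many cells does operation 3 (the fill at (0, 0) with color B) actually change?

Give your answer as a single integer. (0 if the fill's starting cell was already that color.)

Answer: 15

Derivation:
After op 1 paint(2,3,R):
KKKKK
KGGGK
KGGRK
KGGGK
KKKKK
After op 2 paint(3,0,R):
KKKKK
KGGGK
KGGRK
RGGGK
KKKKK
After op 3 fill(0,0,B) [15 cells changed]:
BBBBB
BGGGB
BGGRB
RGGGB
BBBBB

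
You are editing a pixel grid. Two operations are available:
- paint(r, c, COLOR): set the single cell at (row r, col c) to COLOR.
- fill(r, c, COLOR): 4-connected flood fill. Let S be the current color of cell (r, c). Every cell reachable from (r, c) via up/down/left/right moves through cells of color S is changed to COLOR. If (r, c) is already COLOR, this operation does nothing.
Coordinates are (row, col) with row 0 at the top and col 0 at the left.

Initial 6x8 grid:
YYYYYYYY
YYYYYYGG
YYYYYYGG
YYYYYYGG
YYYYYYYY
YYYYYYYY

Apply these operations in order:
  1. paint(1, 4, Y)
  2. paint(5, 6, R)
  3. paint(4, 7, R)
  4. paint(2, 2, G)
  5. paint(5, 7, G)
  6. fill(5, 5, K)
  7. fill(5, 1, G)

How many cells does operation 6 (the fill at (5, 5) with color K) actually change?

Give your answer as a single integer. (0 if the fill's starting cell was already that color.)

After op 1 paint(1,4,Y):
YYYYYYYY
YYYYYYGG
YYYYYYGG
YYYYYYGG
YYYYYYYY
YYYYYYYY
After op 2 paint(5,6,R):
YYYYYYYY
YYYYYYGG
YYYYYYGG
YYYYYYGG
YYYYYYYY
YYYYYYRY
After op 3 paint(4,7,R):
YYYYYYYY
YYYYYYGG
YYYYYYGG
YYYYYYGG
YYYYYYYR
YYYYYYRY
After op 4 paint(2,2,G):
YYYYYYYY
YYYYYYGG
YYGYYYGG
YYYYYYGG
YYYYYYYR
YYYYYYRY
After op 5 paint(5,7,G):
YYYYYYYY
YYYYYYGG
YYGYYYGG
YYYYYYGG
YYYYYYYR
YYYYYYRG
After op 6 fill(5,5,K) [38 cells changed]:
KKKKKKKK
KKKKKKGG
KKGKKKGG
KKKKKKGG
KKKKKKKR
KKKKKKRG

Answer: 38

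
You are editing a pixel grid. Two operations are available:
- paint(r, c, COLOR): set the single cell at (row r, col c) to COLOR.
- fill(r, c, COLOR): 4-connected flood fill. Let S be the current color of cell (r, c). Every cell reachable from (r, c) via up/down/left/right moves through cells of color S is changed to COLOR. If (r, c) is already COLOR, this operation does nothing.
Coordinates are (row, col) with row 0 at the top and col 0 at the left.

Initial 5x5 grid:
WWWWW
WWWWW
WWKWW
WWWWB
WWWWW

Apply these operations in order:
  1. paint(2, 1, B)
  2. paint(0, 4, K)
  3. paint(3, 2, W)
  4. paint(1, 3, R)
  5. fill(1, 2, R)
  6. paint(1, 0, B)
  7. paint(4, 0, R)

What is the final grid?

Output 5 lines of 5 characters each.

After op 1 paint(2,1,B):
WWWWW
WWWWW
WBKWW
WWWWB
WWWWW
After op 2 paint(0,4,K):
WWWWK
WWWWW
WBKWW
WWWWB
WWWWW
After op 3 paint(3,2,W):
WWWWK
WWWWW
WBKWW
WWWWB
WWWWW
After op 4 paint(1,3,R):
WWWWK
WWWRW
WBKWW
WWWWB
WWWWW
After op 5 fill(1,2,R) [20 cells changed]:
RRRRK
RRRRR
RBKRR
RRRRB
RRRRR
After op 6 paint(1,0,B):
RRRRK
BRRRR
RBKRR
RRRRB
RRRRR
After op 7 paint(4,0,R):
RRRRK
BRRRR
RBKRR
RRRRB
RRRRR

Answer: RRRRK
BRRRR
RBKRR
RRRRB
RRRRR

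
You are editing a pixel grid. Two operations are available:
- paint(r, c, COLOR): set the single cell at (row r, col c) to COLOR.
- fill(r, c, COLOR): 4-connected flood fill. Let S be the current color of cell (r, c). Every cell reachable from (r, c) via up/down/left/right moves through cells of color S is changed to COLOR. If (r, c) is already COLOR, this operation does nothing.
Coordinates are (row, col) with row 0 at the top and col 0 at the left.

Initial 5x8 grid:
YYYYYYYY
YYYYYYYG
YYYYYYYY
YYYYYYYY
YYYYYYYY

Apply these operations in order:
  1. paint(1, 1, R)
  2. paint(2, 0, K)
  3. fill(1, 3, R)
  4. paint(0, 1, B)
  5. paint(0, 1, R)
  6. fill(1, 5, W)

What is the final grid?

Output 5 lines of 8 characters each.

Answer: WWWWWWWW
WWWWWWWG
KWWWWWWW
WWWWWWWW
WWWWWWWW

Derivation:
After op 1 paint(1,1,R):
YYYYYYYY
YRYYYYYG
YYYYYYYY
YYYYYYYY
YYYYYYYY
After op 2 paint(2,0,K):
YYYYYYYY
YRYYYYYG
KYYYYYYY
YYYYYYYY
YYYYYYYY
After op 3 fill(1,3,R) [37 cells changed]:
RRRRRRRR
RRRRRRRG
KRRRRRRR
RRRRRRRR
RRRRRRRR
After op 4 paint(0,1,B):
RBRRRRRR
RRRRRRRG
KRRRRRRR
RRRRRRRR
RRRRRRRR
After op 5 paint(0,1,R):
RRRRRRRR
RRRRRRRG
KRRRRRRR
RRRRRRRR
RRRRRRRR
After op 6 fill(1,5,W) [38 cells changed]:
WWWWWWWW
WWWWWWWG
KWWWWWWW
WWWWWWWW
WWWWWWWW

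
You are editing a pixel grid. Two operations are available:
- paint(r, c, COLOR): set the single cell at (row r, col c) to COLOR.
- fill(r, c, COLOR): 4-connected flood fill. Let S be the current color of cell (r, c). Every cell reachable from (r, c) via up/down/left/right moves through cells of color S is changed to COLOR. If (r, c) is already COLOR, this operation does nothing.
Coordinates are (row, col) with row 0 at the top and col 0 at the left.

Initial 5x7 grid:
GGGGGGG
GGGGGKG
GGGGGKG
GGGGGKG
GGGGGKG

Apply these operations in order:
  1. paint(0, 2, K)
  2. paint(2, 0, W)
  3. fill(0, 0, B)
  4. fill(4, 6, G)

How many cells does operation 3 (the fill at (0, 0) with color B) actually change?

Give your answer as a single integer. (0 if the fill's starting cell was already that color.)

After op 1 paint(0,2,K):
GGKGGGG
GGGGGKG
GGGGGKG
GGGGGKG
GGGGGKG
After op 2 paint(2,0,W):
GGKGGGG
GGGGGKG
WGGGGKG
GGGGGKG
GGGGGKG
After op 3 fill(0,0,B) [29 cells changed]:
BBKBBBB
BBBBBKB
WBBBBKB
BBBBBKB
BBBBBKB

Answer: 29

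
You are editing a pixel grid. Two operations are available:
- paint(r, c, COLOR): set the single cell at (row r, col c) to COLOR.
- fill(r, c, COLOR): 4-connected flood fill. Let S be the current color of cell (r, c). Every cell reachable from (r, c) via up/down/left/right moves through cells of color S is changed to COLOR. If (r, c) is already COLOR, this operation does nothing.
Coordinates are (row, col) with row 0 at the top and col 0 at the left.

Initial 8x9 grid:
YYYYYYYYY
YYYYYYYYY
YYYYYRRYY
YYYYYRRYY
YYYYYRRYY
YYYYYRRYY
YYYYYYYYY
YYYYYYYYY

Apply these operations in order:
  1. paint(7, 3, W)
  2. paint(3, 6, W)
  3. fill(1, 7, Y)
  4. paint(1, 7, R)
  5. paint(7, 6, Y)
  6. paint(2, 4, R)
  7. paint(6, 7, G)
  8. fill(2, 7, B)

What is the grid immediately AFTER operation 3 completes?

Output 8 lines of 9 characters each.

Answer: YYYYYYYYY
YYYYYYYYY
YYYYYRRYY
YYYYYRWYY
YYYYYRRYY
YYYYYRRYY
YYYYYYYYY
YYYWYYYYY

Derivation:
After op 1 paint(7,3,W):
YYYYYYYYY
YYYYYYYYY
YYYYYRRYY
YYYYYRRYY
YYYYYRRYY
YYYYYRRYY
YYYYYYYYY
YYYWYYYYY
After op 2 paint(3,6,W):
YYYYYYYYY
YYYYYYYYY
YYYYYRRYY
YYYYYRWYY
YYYYYRRYY
YYYYYRRYY
YYYYYYYYY
YYYWYYYYY
After op 3 fill(1,7,Y) [0 cells changed]:
YYYYYYYYY
YYYYYYYYY
YYYYYRRYY
YYYYYRWYY
YYYYYRRYY
YYYYYRRYY
YYYYYYYYY
YYYWYYYYY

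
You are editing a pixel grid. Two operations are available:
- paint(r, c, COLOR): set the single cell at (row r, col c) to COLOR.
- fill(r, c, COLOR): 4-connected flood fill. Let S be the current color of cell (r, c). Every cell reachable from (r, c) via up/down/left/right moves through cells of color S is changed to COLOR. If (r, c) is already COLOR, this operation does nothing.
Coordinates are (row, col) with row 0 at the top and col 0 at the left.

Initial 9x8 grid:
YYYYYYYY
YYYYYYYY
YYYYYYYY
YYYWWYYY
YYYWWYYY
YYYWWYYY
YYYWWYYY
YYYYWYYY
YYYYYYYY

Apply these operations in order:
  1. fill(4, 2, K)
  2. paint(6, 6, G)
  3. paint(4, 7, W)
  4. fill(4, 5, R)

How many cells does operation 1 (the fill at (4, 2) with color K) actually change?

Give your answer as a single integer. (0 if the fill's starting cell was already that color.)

Answer: 63

Derivation:
After op 1 fill(4,2,K) [63 cells changed]:
KKKKKKKK
KKKKKKKK
KKKKKKKK
KKKWWKKK
KKKWWKKK
KKKWWKKK
KKKWWKKK
KKKKWKKK
KKKKKKKK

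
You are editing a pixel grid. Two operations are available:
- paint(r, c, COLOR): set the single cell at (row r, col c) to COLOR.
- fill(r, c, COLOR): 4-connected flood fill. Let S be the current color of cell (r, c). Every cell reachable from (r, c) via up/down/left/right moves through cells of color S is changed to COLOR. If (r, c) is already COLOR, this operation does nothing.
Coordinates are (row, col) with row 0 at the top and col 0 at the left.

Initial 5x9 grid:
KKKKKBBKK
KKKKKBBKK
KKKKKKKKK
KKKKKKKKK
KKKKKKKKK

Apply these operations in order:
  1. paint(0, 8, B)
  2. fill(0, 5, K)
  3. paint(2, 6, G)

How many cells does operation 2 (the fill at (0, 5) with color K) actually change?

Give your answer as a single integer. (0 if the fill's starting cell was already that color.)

After op 1 paint(0,8,B):
KKKKKBBKB
KKKKKBBKK
KKKKKKKKK
KKKKKKKKK
KKKKKKKKK
After op 2 fill(0,5,K) [4 cells changed]:
KKKKKKKKB
KKKKKKKKK
KKKKKKKKK
KKKKKKKKK
KKKKKKKKK

Answer: 4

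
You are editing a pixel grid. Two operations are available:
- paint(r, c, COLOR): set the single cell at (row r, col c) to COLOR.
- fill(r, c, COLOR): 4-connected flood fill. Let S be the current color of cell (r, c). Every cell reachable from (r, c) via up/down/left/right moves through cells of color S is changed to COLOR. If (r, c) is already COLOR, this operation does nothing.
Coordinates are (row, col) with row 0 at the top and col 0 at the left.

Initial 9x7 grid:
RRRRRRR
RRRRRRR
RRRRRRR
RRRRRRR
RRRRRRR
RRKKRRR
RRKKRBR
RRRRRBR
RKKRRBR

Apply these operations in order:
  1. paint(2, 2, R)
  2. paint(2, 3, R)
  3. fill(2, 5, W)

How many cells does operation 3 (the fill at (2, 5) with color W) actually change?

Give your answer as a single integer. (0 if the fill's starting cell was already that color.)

Answer: 54

Derivation:
After op 1 paint(2,2,R):
RRRRRRR
RRRRRRR
RRRRRRR
RRRRRRR
RRRRRRR
RRKKRRR
RRKKRBR
RRRRRBR
RKKRRBR
After op 2 paint(2,3,R):
RRRRRRR
RRRRRRR
RRRRRRR
RRRRRRR
RRRRRRR
RRKKRRR
RRKKRBR
RRRRRBR
RKKRRBR
After op 3 fill(2,5,W) [54 cells changed]:
WWWWWWW
WWWWWWW
WWWWWWW
WWWWWWW
WWWWWWW
WWKKWWW
WWKKWBW
WWWWWBW
WKKWWBW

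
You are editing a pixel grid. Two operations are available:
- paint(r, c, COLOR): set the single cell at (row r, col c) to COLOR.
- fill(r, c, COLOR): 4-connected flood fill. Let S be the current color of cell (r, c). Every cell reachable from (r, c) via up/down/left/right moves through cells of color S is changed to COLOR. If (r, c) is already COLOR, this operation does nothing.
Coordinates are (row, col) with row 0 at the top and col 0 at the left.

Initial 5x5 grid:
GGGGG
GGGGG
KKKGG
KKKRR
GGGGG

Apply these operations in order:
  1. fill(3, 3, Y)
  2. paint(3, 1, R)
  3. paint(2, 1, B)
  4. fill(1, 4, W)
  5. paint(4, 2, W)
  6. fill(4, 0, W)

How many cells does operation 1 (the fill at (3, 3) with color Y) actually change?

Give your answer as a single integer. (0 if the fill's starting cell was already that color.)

Answer: 2

Derivation:
After op 1 fill(3,3,Y) [2 cells changed]:
GGGGG
GGGGG
KKKGG
KKKYY
GGGGG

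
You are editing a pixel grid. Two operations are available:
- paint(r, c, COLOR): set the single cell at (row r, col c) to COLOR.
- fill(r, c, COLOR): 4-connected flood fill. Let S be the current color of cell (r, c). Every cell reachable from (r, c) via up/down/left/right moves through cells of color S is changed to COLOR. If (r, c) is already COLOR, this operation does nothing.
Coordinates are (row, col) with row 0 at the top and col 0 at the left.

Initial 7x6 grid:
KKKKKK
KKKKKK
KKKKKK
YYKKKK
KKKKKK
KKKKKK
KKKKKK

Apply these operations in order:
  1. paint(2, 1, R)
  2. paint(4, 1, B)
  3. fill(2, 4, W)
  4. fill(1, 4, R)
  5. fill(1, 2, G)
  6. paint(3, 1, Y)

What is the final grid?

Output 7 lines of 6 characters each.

After op 1 paint(2,1,R):
KKKKKK
KKKKKK
KRKKKK
YYKKKK
KKKKKK
KKKKKK
KKKKKK
After op 2 paint(4,1,B):
KKKKKK
KKKKKK
KRKKKK
YYKKKK
KBKKKK
KKKKKK
KKKKKK
After op 3 fill(2,4,W) [38 cells changed]:
WWWWWW
WWWWWW
WRWWWW
YYWWWW
WBWWWW
WWWWWW
WWWWWW
After op 4 fill(1,4,R) [38 cells changed]:
RRRRRR
RRRRRR
RRRRRR
YYRRRR
RBRRRR
RRRRRR
RRRRRR
After op 5 fill(1,2,G) [39 cells changed]:
GGGGGG
GGGGGG
GGGGGG
YYGGGG
GBGGGG
GGGGGG
GGGGGG
After op 6 paint(3,1,Y):
GGGGGG
GGGGGG
GGGGGG
YYGGGG
GBGGGG
GGGGGG
GGGGGG

Answer: GGGGGG
GGGGGG
GGGGGG
YYGGGG
GBGGGG
GGGGGG
GGGGGG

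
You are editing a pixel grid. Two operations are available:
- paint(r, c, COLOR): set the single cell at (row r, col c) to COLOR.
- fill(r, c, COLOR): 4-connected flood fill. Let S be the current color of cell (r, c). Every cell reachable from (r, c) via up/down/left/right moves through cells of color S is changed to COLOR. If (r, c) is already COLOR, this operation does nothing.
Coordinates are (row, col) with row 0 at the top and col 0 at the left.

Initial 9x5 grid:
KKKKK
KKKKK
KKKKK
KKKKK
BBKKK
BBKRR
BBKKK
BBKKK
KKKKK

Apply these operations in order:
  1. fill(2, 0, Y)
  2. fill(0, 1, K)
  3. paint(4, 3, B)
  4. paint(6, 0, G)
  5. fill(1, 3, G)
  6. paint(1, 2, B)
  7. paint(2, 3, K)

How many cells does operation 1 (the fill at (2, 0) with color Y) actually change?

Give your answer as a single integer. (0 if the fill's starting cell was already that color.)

Answer: 35

Derivation:
After op 1 fill(2,0,Y) [35 cells changed]:
YYYYY
YYYYY
YYYYY
YYYYY
BBYYY
BBYRR
BBYYY
BBYYY
YYYYY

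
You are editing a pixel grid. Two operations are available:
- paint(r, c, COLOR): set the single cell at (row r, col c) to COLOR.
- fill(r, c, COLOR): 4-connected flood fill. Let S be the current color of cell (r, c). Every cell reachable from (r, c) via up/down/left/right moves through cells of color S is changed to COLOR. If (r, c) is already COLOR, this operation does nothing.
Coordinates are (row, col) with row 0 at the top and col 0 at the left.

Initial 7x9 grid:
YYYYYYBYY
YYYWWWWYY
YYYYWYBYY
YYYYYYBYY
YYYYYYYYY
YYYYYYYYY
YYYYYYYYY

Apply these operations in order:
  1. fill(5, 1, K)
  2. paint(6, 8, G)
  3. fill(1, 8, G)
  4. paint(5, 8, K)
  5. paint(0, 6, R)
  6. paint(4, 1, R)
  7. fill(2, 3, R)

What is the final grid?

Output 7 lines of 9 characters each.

Answer: RRRRRRRRR
RRRWWWWRR
RRRRWRBRR
RRRRRRBRR
RRRRRRRRR
RRRRRRRRK
RRRRRRRRR

Derivation:
After op 1 fill(5,1,K) [55 cells changed]:
KKKKKKBKK
KKKWWWWKK
KKKKWKBKK
KKKKKKBKK
KKKKKKKKK
KKKKKKKKK
KKKKKKKKK
After op 2 paint(6,8,G):
KKKKKKBKK
KKKWWWWKK
KKKKWKBKK
KKKKKKBKK
KKKKKKKKK
KKKKKKKKK
KKKKKKKKG
After op 3 fill(1,8,G) [54 cells changed]:
GGGGGGBGG
GGGWWWWGG
GGGGWGBGG
GGGGGGBGG
GGGGGGGGG
GGGGGGGGG
GGGGGGGGG
After op 4 paint(5,8,K):
GGGGGGBGG
GGGWWWWGG
GGGGWGBGG
GGGGGGBGG
GGGGGGGGG
GGGGGGGGK
GGGGGGGGG
After op 5 paint(0,6,R):
GGGGGGRGG
GGGWWWWGG
GGGGWGBGG
GGGGGGBGG
GGGGGGGGG
GGGGGGGGK
GGGGGGGGG
After op 6 paint(4,1,R):
GGGGGGRGG
GGGWWWWGG
GGGGWGBGG
GGGGGGBGG
GRGGGGGGG
GGGGGGGGK
GGGGGGGGG
After op 7 fill(2,3,R) [53 cells changed]:
RRRRRRRRR
RRRWWWWRR
RRRRWRBRR
RRRRRRBRR
RRRRRRRRR
RRRRRRRRK
RRRRRRRRR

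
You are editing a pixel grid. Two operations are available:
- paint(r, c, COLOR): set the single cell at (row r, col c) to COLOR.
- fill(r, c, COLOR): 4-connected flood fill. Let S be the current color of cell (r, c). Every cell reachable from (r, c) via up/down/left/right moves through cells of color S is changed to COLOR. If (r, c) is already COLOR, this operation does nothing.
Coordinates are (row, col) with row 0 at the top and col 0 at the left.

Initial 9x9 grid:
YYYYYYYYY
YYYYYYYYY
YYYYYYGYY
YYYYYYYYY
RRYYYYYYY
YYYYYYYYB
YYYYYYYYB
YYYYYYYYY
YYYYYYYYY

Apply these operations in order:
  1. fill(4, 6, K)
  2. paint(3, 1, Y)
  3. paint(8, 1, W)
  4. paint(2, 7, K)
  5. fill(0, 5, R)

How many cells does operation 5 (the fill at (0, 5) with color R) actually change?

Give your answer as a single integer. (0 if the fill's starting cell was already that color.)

After op 1 fill(4,6,K) [76 cells changed]:
KKKKKKKKK
KKKKKKKKK
KKKKKKGKK
KKKKKKKKK
RRKKKKKKK
KKKKKKKKB
KKKKKKKKB
KKKKKKKKK
KKKKKKKKK
After op 2 paint(3,1,Y):
KKKKKKKKK
KKKKKKKKK
KKKKKKGKK
KYKKKKKKK
RRKKKKKKK
KKKKKKKKB
KKKKKKKKB
KKKKKKKKK
KKKKKKKKK
After op 3 paint(8,1,W):
KKKKKKKKK
KKKKKKKKK
KKKKKKGKK
KYKKKKKKK
RRKKKKKKK
KKKKKKKKB
KKKKKKKKB
KKKKKKKKK
KWKKKKKKK
After op 4 paint(2,7,K):
KKKKKKKKK
KKKKKKKKK
KKKKKKGKK
KYKKKKKKK
RRKKKKKKK
KKKKKKKKB
KKKKKKKKB
KKKKKKKKK
KWKKKKKKK
After op 5 fill(0,5,R) [74 cells changed]:
RRRRRRRRR
RRRRRRRRR
RRRRRRGRR
RYRRRRRRR
RRRRRRRRR
RRRRRRRRB
RRRRRRRRB
RRRRRRRRR
RWRRRRRRR

Answer: 74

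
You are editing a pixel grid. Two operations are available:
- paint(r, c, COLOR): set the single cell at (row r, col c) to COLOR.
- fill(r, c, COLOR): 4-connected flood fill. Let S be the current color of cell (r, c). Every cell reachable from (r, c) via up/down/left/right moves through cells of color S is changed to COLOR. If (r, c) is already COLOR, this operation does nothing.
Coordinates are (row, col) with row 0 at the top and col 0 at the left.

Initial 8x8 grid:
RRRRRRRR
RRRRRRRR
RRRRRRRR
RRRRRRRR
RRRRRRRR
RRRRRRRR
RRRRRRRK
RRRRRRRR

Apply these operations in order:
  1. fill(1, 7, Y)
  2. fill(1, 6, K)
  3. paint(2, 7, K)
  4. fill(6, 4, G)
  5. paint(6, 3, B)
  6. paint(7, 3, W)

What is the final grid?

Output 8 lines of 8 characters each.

After op 1 fill(1,7,Y) [63 cells changed]:
YYYYYYYY
YYYYYYYY
YYYYYYYY
YYYYYYYY
YYYYYYYY
YYYYYYYY
YYYYYYYK
YYYYYYYY
After op 2 fill(1,6,K) [63 cells changed]:
KKKKKKKK
KKKKKKKK
KKKKKKKK
KKKKKKKK
KKKKKKKK
KKKKKKKK
KKKKKKKK
KKKKKKKK
After op 3 paint(2,7,K):
KKKKKKKK
KKKKKKKK
KKKKKKKK
KKKKKKKK
KKKKKKKK
KKKKKKKK
KKKKKKKK
KKKKKKKK
After op 4 fill(6,4,G) [64 cells changed]:
GGGGGGGG
GGGGGGGG
GGGGGGGG
GGGGGGGG
GGGGGGGG
GGGGGGGG
GGGGGGGG
GGGGGGGG
After op 5 paint(6,3,B):
GGGGGGGG
GGGGGGGG
GGGGGGGG
GGGGGGGG
GGGGGGGG
GGGGGGGG
GGGBGGGG
GGGGGGGG
After op 6 paint(7,3,W):
GGGGGGGG
GGGGGGGG
GGGGGGGG
GGGGGGGG
GGGGGGGG
GGGGGGGG
GGGBGGGG
GGGWGGGG

Answer: GGGGGGGG
GGGGGGGG
GGGGGGGG
GGGGGGGG
GGGGGGGG
GGGGGGGG
GGGBGGGG
GGGWGGGG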